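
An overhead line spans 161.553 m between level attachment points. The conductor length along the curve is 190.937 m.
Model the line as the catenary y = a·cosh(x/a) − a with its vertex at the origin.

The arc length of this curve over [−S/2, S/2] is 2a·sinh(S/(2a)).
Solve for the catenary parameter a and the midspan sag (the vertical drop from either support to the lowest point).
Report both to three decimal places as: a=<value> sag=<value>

seed: a₀ = √(S³/(24(L−S))) = √(161.553³/(24·29.384)) = 77.323493
iter 1: u=1.044657  f(a)=+1.646e+00  f'(a)=-8.463e-01  a ← 77.323493 − (+1.646e+00/-8.463e-01) = 79.268084
iter 2: u=1.019029  f(a)=+6.412e-02  f'(a)=-7.815e-01  a ← 79.268084 − (+6.412e-02/-7.815e-01) = 79.350139
iter 3: u=1.017976  f(a)=+1.061e-04  f'(a)=-7.789e-01  a ← 79.350139 − (+1.061e-04/-7.789e-01) = 79.350275
iter 4: u=1.017974  f(a)=+2.916e-10  f'(a)=-7.789e-01  a ← 79.350275 − (+2.916e-10/-7.789e-01) = 79.350275
iter 5: u=1.017974  f(a)=+2.842e-14  f'(a)=-7.789e-01  a ← 79.350275 − (+2.842e-14/-7.789e-01) = 79.350275
converged: |Δa| < 1e-12 after 5 iterations
sag = a·(cosh(S/(2a)) − 1) = 79.350275·(cosh(1.017974) − 1) = 44.789568
T_max/T_min = cosh(S/(2a)) = 1.564454

a=79.350 sag=44.790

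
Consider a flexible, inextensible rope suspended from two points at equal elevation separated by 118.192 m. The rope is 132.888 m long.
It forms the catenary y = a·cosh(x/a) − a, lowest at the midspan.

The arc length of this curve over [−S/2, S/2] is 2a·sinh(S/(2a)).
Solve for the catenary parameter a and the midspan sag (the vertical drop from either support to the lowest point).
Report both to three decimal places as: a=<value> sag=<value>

seed: a₀ = √(S³/(24(L−S))) = √(118.192³/(24·14.696)) = 68.419033
iter 1: u=0.863736  f(a)=+5.580e-01  f'(a)=-4.625e-01  a ← 68.419033 − (+5.580e-01/-4.625e-01) = 69.625575
iter 2: u=0.848769  f(a)=+1.510e-02  f'(a)=-4.378e-01  a ← 69.625575 − (+1.510e-02/-4.378e-01) = 69.660076
iter 3: u=0.848348  f(a)=+1.175e-05  f'(a)=-4.371e-01  a ← 69.660076 − (+1.175e-05/-4.371e-01) = 69.660103
iter 4: u=0.848348  f(a)=+7.105e-12  f'(a)=-4.371e-01  a ← 69.660103 − (+7.105e-12/-4.371e-01) = 69.660103
converged: |Δa| < 1e-12 after 4 iterations
sag = a·(cosh(S/(2a)) − 1) = 69.660103·(cosh(0.848348) − 1) = 26.606896
T_max/T_min = cosh(S/(2a)) = 1.381953

a=69.660 sag=26.607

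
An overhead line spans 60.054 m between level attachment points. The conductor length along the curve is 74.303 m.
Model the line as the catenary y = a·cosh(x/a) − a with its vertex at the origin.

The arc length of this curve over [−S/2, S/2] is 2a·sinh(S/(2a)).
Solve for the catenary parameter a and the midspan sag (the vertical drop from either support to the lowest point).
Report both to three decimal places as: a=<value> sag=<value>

seed: a₀ = √(S³/(24(L−S))) = √(60.054³/(24·14.249)) = 25.166052
iter 1: u=1.193155  f(a)=+1.049e+00  f'(a)=-1.302e+00  a ← 25.166052 − (+1.049e+00/-1.302e+00) = 25.971970
iter 2: u=1.156131  f(a)=+5.251e-02  f'(a)=-1.175e+00  a ← 25.971970 − (+5.251e-02/-1.175e+00) = 26.016676
iter 3: u=1.154144  f(a)=+1.469e-04  f'(a)=-1.168e+00  a ← 26.016676 − (+1.469e-04/-1.168e+00) = 26.016801
iter 4: u=1.154139  f(a)=+1.156e-09  f'(a)=-1.168e+00  a ← 26.016801 − (+1.156e-09/-1.168e+00) = 26.016801
iter 5: u=1.154139  f(a)=-1.421e-14  f'(a)=-1.168e+00  a ← 26.016801 − (-1.421e-14/-1.168e+00) = 26.016801
converged: |Δa| < 1e-12 after 5 iterations
sag = a·(cosh(S/(2a)) − 1) = 26.016801·(cosh(1.154139) − 1) = 19.338550
T_max/T_min = cosh(S/(2a)) = 1.743310

a=26.017 sag=19.339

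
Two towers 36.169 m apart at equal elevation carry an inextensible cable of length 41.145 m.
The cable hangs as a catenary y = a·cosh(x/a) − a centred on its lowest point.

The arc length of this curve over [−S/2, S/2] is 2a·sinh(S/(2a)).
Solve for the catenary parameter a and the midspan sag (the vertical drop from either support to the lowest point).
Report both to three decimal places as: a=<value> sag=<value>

a=20.303 sag=8.601

seed: a₀ = √(S³/(24(L−S))) = √(36.169³/(24·4.976)) = 19.904852
iter 1: u=0.908547  f(a)=+2.095e-01  f'(a)=-5.425e-01  a ← 19.904852 − (+2.095e-01/-5.425e-01) = 20.290958
iter 2: u=0.891259  f(a)=+6.250e-03  f'(a)=-5.105e-01  a ← 20.290958 − (+6.250e-03/-5.105e-01) = 20.303199
iter 3: u=0.890722  f(a)=+5.943e-06  f'(a)=-5.096e-01  a ← 20.303199 − (+5.943e-06/-5.096e-01) = 20.303211
iter 4: u=0.890721  f(a)=+5.379e-12  f'(a)=-5.096e-01  a ← 20.303211 − (+5.379e-12/-5.096e-01) = 20.303211
converged: |Δa| < 1e-12 after 4 iterations
sag = a·(cosh(S/(2a)) − 1) = 20.303211·(cosh(0.890721) − 1) = 8.600909
T_max/T_min = cosh(S/(2a)) = 1.423623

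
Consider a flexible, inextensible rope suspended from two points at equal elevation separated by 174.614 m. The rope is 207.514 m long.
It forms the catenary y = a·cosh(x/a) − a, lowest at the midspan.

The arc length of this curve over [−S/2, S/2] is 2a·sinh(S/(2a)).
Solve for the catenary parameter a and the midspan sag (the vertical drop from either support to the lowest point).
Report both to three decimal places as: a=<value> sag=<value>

a=84.340 sag=49.371

seed: a₀ = √(S³/(24(L−S))) = √(174.614³/(24·32.900)) = 82.113587
iter 1: u=1.063247  f(a)=+1.911e+00  f'(a)=-8.957e-01  a ← 82.113587 − (+1.911e+00/-8.957e-01) = 84.246678
iter 2: u=1.036326  f(a)=+7.698e-02  f'(a)=-8.248e-01  a ← 84.246678 − (+7.698e-02/-8.248e-01) = 84.340007
iter 3: u=1.035179  f(a)=+1.366e-04  f'(a)=-8.219e-01  a ← 84.340007 − (+1.366e-04/-8.219e-01) = 84.340173
iter 4: u=1.035177  f(a)=+4.318e-10  f'(a)=-8.219e-01  a ← 84.340173 − (+4.318e-10/-8.219e-01) = 84.340173
iter 5: u=1.035177  f(a)=-8.527e-14  f'(a)=-8.219e-01  a ← 84.340173 − (-8.527e-14/-8.219e-01) = 84.340173
converged: |Δa| < 1e-12 after 5 iterations
sag = a·(cosh(S/(2a)) − 1) = 84.340173·(cosh(1.035177) − 1) = 49.371382
T_max/T_min = cosh(S/(2a)) = 1.585384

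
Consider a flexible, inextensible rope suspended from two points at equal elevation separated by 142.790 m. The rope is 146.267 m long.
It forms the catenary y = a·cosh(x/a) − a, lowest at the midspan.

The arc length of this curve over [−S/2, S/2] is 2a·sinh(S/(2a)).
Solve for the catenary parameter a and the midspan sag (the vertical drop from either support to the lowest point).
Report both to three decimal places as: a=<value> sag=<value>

a=187.462 sag=13.761

seed: a₀ = √(S³/(24(L−S))) = √(142.790³/(24·3.477)) = 186.783593
iter 1: u=0.382234  f(a)=+2.549e-02  f'(a)=-3.778e-02  a ← 186.783593 − (+2.549e-02/-3.778e-02) = 187.458301
iter 2: u=0.380858  f(a)=+1.388e-04  f'(a)=-3.737e-02  a ← 187.458301 − (+1.388e-04/-3.737e-02) = 187.462015
iter 3: u=0.380850  f(a)=+4.163e-09  f'(a)=-3.736e-02  a ← 187.462015 − (+4.163e-09/-3.736e-02) = 187.462015
iter 4: u=0.380850  f(a)=+2.842e-14  f'(a)=-3.736e-02  a ← 187.462015 − (+2.842e-14/-3.736e-02) = 187.462015
converged: |Δa| < 1e-12 after 4 iterations
sag = a·(cosh(S/(2a)) − 1) = 187.462015·(cosh(0.380850) − 1) = 13.760538
T_max/T_min = cosh(S/(2a)) = 1.073404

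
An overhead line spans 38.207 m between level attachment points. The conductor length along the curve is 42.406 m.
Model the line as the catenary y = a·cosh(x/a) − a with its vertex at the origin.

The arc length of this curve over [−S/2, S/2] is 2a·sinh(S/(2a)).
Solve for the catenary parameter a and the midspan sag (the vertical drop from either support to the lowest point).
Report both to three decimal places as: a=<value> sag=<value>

a=23.904 sag=8.049

seed: a₀ = √(S³/(24(L−S))) = √(38.207³/(24·4.199)) = 23.525337
iter 1: u=0.812039  f(a)=+1.406e-01  f'(a)=-3.811e-01  a ← 23.525337 − (+1.406e-01/-3.811e-01) = 23.894386
iter 2: u=0.799497  f(a)=+3.378e-03  f'(a)=-3.630e-01  a ← 23.894386 − (+3.378e-03/-3.630e-01) = 23.903692
iter 3: u=0.799186  f(a)=+2.055e-06  f'(a)=-3.625e-01  a ← 23.903692 − (+2.055e-06/-3.625e-01) = 23.903697
iter 4: u=0.799186  f(a)=+7.674e-13  f'(a)=-3.625e-01  a ← 23.903697 − (+7.674e-13/-3.625e-01) = 23.903697
converged: |Δa| < 1e-12 after 4 iterations
sag = a·(cosh(S/(2a)) − 1) = 23.903697·(cosh(0.799186) − 1) = 8.048673
T_max/T_min = cosh(S/(2a)) = 1.336712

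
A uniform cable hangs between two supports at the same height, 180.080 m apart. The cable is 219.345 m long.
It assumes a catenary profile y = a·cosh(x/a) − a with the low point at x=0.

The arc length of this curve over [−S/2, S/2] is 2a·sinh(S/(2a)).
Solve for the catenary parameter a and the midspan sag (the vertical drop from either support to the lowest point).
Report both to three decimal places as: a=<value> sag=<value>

seed: a₀ = √(S³/(24(L−S))) = √(180.080³/(24·39.265)) = 78.720855
iter 1: u=1.143788  f(a)=+2.650e+00  f'(a)=-1.134e+00  a ← 78.720855 − (+2.650e+00/-1.134e+00) = 81.056945
iter 2: u=1.110824  f(a)=+1.225e-01  f'(a)=-1.032e+00  a ← 81.056945 − (+1.225e-01/-1.032e+00) = 81.175722
iter 3: u=1.109199  f(a)=+2.901e-04  f'(a)=-1.027e+00  a ← 81.175722 − (+2.901e-04/-1.027e+00) = 81.176004
iter 4: u=1.109195  f(a)=+1.635e-09  f'(a)=-1.027e+00  a ← 81.176004 − (+1.635e-09/-1.027e+00) = 81.176004
iter 5: u=1.109195  f(a)=+2.842e-14  f'(a)=-1.027e+00  a ← 81.176004 − (+2.842e-14/-1.027e+00) = 81.176004
converged: |Δa| < 1e-12 after 5 iterations
sag = a·(cosh(S/(2a)) − 1) = 81.176004·(cosh(1.109195) − 1) = 55.270326
T_max/T_min = cosh(S/(2a)) = 1.680870

a=81.176 sag=55.270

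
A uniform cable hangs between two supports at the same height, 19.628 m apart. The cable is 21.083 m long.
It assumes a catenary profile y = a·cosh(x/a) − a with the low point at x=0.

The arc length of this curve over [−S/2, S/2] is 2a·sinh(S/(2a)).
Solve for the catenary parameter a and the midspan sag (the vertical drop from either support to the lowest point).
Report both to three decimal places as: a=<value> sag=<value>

seed: a₀ = √(S³/(24(L−S))) = √(19.628³/(24·1.455)) = 14.715566
iter 1: u=0.666913  f(a)=+3.270e-02  f'(a)=-2.067e-01  a ← 14.715566 − (+3.270e-02/-2.067e-01) = 14.873786
iter 2: u=0.659819  f(a)=+5.349e-04  f'(a)=-2.000e-01  a ← 14.873786 − (+5.349e-04/-2.000e-01) = 14.876461
iter 3: u=0.659700  f(a)=+1.484e-07  f'(a)=-1.999e-01  a ← 14.876461 − (+1.484e-07/-1.999e-01) = 14.876462
iter 4: u=0.659700  f(a)=+7.105e-15  f'(a)=-1.999e-01  a ← 14.876462 − (+7.105e-15/-1.999e-01) = 14.876462
converged: |Δa| < 1e-12 after 4 iterations
sag = a·(cosh(S/(2a)) − 1) = 14.876462·(cosh(0.659700) − 1) = 3.356265
T_max/T_min = cosh(S/(2a)) = 1.225609

a=14.876 sag=3.356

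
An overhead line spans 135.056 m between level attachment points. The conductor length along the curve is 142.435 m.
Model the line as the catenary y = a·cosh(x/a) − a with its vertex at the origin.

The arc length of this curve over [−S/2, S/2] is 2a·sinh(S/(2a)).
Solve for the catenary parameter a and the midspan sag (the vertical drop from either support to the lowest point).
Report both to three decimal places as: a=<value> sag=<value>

a=118.896 sag=19.698

seed: a₀ = √(S³/(24(L−S))) = √(135.056³/(24·7.379)) = 117.941446
iter 1: u=0.572555  f(a)=+1.219e-01  f'(a)=-1.293e-01  a ← 117.941446 − (+1.219e-01/-1.293e-01) = 118.884339
iter 2: u=0.568014  f(a)=+1.477e-03  f'(a)=-1.262e-01  a ← 118.884339 − (+1.477e-03/-1.262e-01) = 118.896048
iter 3: u=0.567958  f(a)=+2.229e-07  f'(a)=-1.261e-01  a ← 118.896048 − (+2.229e-07/-1.261e-01) = 118.896050
iter 4: u=0.567958  f(a)=+0.000e+00  f'(a)=-1.261e-01  a ← 118.896050 − (+0.000e+00/-1.261e-01) = 118.896050
converged: |Δa| < 1e-12 after 4 iterations
sag = a·(cosh(S/(2a)) − 1) = 118.896050·(cosh(0.567958) − 1) = 19.697612
T_max/T_min = cosh(S/(2a)) = 1.165671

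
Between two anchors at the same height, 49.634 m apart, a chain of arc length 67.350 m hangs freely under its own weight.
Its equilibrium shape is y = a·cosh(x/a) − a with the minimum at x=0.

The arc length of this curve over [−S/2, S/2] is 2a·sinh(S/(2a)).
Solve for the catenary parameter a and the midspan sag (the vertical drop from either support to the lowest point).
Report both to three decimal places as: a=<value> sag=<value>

a=17.801 sag=20.290

seed: a₀ = √(S³/(24(L−S))) = √(49.634³/(24·17.716)) = 16.958228
iter 1: u=1.463419  f(a)=+1.997e+00  f'(a)=-2.572e+00  a ← 16.958228 − (+1.997e+00/-2.572e+00) = 17.734412
iter 2: u=1.399370  f(a)=+1.453e-01  f'(a)=-2.211e+00  a ← 17.734412 − (+1.453e-01/-2.211e+00) = 17.800128
iter 3: u=1.394203  f(a)=+9.023e-04  f'(a)=-2.183e+00  a ← 17.800128 − (+9.023e-04/-2.183e+00) = 17.800541
iter 4: u=1.394171  f(a)=+3.529e-08  f'(a)=-2.183e+00  a ← 17.800541 − (+3.529e-08/-2.183e+00) = 17.800541
iter 5: u=1.394171  f(a)=+1.421e-14  f'(a)=-2.183e+00  a ← 17.800541 − (+1.421e-14/-2.183e+00) = 17.800541
converged: |Δa| < 1e-12 after 5 iterations
sag = a·(cosh(S/(2a)) − 1) = 17.800541·(cosh(1.394171) − 1) = 20.289679
T_max/T_min = cosh(S/(2a)) = 2.139835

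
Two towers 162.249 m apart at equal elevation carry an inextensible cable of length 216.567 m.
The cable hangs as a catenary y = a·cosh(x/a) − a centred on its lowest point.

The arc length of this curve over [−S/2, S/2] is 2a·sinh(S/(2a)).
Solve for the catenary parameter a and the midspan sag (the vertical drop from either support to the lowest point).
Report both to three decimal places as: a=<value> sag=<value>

a=59.917 sag=63.838

seed: a₀ = √(S³/(24(L−S))) = √(162.249³/(24·54.318)) = 57.239461
iter 1: u=1.417283  f(a)=+5.724e+00  f'(a)=-2.308e+00  a ← 57.239461 − (+5.724e+00/-2.308e+00) = 59.719900
iter 2: u=1.358417  f(a)=+3.931e-01  f'(a)=-2.001e+00  a ← 59.719900 − (+3.931e-01/-2.001e+00) = 59.916389
iter 3: u=1.353962  f(a)=+2.156e-03  f'(a)=-1.979e+00  a ← 59.916389 − (+2.156e-03/-1.979e+00) = 59.917479
iter 4: u=1.353937  f(a)=+6.566e-08  f'(a)=-1.979e+00  a ← 59.917479 − (+6.566e-08/-1.979e+00) = 59.917479
iter 5: u=1.353937  f(a)=+2.842e-14  f'(a)=-1.979e+00  a ← 59.917479 − (+2.842e-14/-1.979e+00) = 59.917479
converged: |Δa| < 1e-12 after 5 iterations
sag = a·(cosh(S/(2a)) − 1) = 59.917479·(cosh(1.353937) − 1) = 63.838009
T_max/T_min = cosh(S/(2a)) = 2.065432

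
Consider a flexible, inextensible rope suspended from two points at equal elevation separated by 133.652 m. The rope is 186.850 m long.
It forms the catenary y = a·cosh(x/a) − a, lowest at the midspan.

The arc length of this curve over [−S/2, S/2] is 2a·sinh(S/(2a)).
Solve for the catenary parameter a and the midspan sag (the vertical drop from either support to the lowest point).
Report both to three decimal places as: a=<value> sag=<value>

a=45.619 sag=58.349

seed: a₀ = √(S³/(24(L−S))) = √(133.652³/(24·53.198)) = 43.242413
iter 1: u=1.545381  f(a)=+6.726e+00  f'(a)=-3.100e+00  a ← 43.242413 − (+6.726e+00/-3.100e+00) = 45.411716
iter 2: u=1.471559  f(a)=+5.392e-01  f'(a)=-2.622e+00  a ← 45.411716 − (+5.392e-01/-2.622e+00) = 45.617418
iter 3: u=1.464923  f(a)=+4.134e-03  f'(a)=-2.581e+00  a ← 45.617418 − (+4.134e-03/-2.581e+00) = 45.619019
iter 4: u=1.464871  f(a)=+2.471e-07  f'(a)=-2.581e+00  a ← 45.619019 − (+2.471e-07/-2.581e+00) = 45.619019
iter 5: u=1.464871  f(a)=+0.000e+00  f'(a)=-2.581e+00  a ← 45.619019 − (+0.000e+00/-2.581e+00) = 45.619019
converged: |Δa| < 1e-12 after 5 iterations
sag = a·(cosh(S/(2a)) − 1) = 45.619019·(cosh(1.464871) − 1) = 58.348887
T_max/T_min = cosh(S/(2a)) = 2.279047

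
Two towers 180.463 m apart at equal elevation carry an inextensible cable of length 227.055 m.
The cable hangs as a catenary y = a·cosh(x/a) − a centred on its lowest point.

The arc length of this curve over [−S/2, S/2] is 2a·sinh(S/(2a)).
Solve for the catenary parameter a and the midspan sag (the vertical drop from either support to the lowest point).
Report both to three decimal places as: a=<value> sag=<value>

a=75.153 sag=60.996

seed: a₀ = √(S³/(24(L−S))) = √(180.463³/(24·46.592)) = 72.497155
iter 1: u=1.244621  f(a)=+3.745e+00  f'(a)=-1.496e+00  a ← 72.497155 − (+3.745e+00/-1.496e+00) = 75.000671
iter 2: u=1.203076  f(a)=+2.027e-01  f'(a)=-1.338e+00  a ← 75.000671 − (+2.027e-01/-1.338e+00) = 75.152199
iter 3: u=1.200650  f(a)=+6.693e-04  f'(a)=-1.329e+00  a ← 75.152199 − (+6.693e-04/-1.329e+00) = 75.152703
iter 4: u=1.200642  f(a)=+7.350e-09  f'(a)=-1.329e+00  a ← 75.152703 − (+7.350e-09/-1.329e+00) = 75.152703
iter 5: u=1.200642  f(a)=+0.000e+00  f'(a)=-1.329e+00  a ← 75.152703 − (+0.000e+00/-1.329e+00) = 75.152703
converged: |Δa| < 1e-12 after 5 iterations
sag = a·(cosh(S/(2a)) − 1) = 75.152703·(cosh(1.200642) − 1) = 60.995826
T_max/T_min = cosh(S/(2a)) = 1.811625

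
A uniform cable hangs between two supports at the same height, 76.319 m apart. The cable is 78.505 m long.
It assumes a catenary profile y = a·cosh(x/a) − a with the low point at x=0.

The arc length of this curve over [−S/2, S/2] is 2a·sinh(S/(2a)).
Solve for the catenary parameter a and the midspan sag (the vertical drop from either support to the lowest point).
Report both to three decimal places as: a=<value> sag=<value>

seed: a₀ = √(S³/(24(L−S))) = √(76.319³/(24·2.186)) = 92.048837
iter 1: u=0.414557  f(a)=+1.886e-02  f'(a)=-4.832e-02  a ← 92.048837 − (+1.886e-02/-4.832e-02) = 92.439192
iter 2: u=0.412807  f(a)=+1.207e-04  f'(a)=-4.770e-02  a ← 92.439192 − (+1.207e-04/-4.770e-02) = 92.441721
iter 3: u=0.412795  f(a)=+5.008e-09  f'(a)=-4.770e-02  a ← 92.441721 − (+5.008e-09/-4.770e-02) = 92.441721
iter 4: u=0.412795  f(a)=-1.421e-14  f'(a)=-4.770e-02  a ← 92.441721 − (-1.421e-14/-4.770e-02) = 92.441721
converged: |Δa| < 1e-12 after 4 iterations
sag = a·(cosh(S/(2a)) − 1) = 92.441721·(cosh(0.412795) − 1) = 7.988506
T_max/T_min = cosh(S/(2a)) = 1.086417

a=92.442 sag=7.989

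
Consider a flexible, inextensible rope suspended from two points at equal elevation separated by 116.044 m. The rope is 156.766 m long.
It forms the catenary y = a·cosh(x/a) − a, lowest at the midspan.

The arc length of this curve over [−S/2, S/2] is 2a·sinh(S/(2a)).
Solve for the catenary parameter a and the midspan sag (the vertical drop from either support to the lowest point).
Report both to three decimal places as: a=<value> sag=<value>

a=41.941 sag=46.957

seed: a₀ = √(S³/(24(L−S))) = √(116.044³/(24·40.722)) = 39.986544
iter 1: u=1.451038  f(a)=+4.508e+00  f'(a)=-2.499e+00  a ← 39.986544 − (+4.508e+00/-2.499e+00) = 41.790485
iter 2: u=1.388402  f(a)=+3.230e-01  f'(a)=-2.153e+00  a ← 41.790485 − (+3.230e-01/-2.153e+00) = 41.940543
iter 3: u=1.383435  f(a)=+1.942e-03  f'(a)=-2.127e+00  a ← 41.940543 − (+1.942e-03/-2.127e+00) = 41.941456
iter 4: u=1.383405  f(a)=+7.106e-08  f'(a)=-2.127e+00  a ← 41.941456 − (+7.106e-08/-2.127e+00) = 41.941456
iter 5: u=1.383405  f(a)=+0.000e+00  f'(a)=-2.127e+00  a ← 41.941456 − (+0.000e+00/-2.127e+00) = 41.941456
converged: |Δa| < 1e-12 after 5 iterations
sag = a·(cosh(S/(2a)) − 1) = 41.941456·(cosh(1.383405) − 1) = 46.957253
T_max/T_min = cosh(S/(2a)) = 2.119590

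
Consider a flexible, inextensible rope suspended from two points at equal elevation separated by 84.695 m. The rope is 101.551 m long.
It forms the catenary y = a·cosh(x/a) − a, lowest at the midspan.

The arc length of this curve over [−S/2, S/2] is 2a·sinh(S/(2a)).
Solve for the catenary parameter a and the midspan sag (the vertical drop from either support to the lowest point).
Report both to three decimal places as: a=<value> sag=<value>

a=39.860 sag=24.692

seed: a₀ = √(S³/(24(L−S))) = √(84.695³/(24·16.856)) = 38.752862
iter 1: u=1.092758  f(a)=+1.035e+00  f'(a)=-9.783e-01  a ← 38.752862 − (+1.035e+00/-9.783e-01) = 39.811294
iter 2: u=1.063706  f(a)=+4.394e-02  f'(a)=-8.969e-01  a ← 39.811294 − (+4.394e-02/-8.969e-01) = 39.860284
iter 3: u=1.062398  f(a)=+8.688e-05  f'(a)=-8.934e-01  a ← 39.860284 − (+8.688e-05/-8.934e-01) = 39.860381
iter 4: u=1.062396  f(a)=+3.411e-10  f'(a)=-8.933e-01  a ← 39.860381 − (+3.411e-10/-8.933e-01) = 39.860381
iter 5: u=1.062396  f(a)=+2.842e-14  f'(a)=-8.933e-01  a ← 39.860381 − (+2.842e-14/-8.933e-01) = 39.860381
converged: |Δa| < 1e-12 after 5 iterations
sag = a·(cosh(S/(2a)) − 1) = 39.860381·(cosh(1.062396) − 1) = 24.691934
T_max/T_min = cosh(S/(2a)) = 1.619461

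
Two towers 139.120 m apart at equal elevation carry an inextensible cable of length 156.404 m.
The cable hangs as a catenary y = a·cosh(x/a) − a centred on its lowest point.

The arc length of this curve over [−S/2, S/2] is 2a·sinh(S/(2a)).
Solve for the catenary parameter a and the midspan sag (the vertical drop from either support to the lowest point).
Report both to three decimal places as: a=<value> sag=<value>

seed: a₀ = √(S³/(24(L−S))) = √(139.120³/(24·17.284)) = 80.566891
iter 1: u=0.863382  f(a)=+6.558e-01  f'(a)=-4.619e-01  a ← 80.566891 − (+6.558e-01/-4.619e-01) = 81.986555
iter 2: u=0.848432  f(a)=+1.773e-02  f'(a)=-4.372e-01  a ← 81.986555 − (+1.773e-02/-4.372e-01) = 82.027115
iter 3: u=0.848012  f(a)=+1.377e-05  f'(a)=-4.365e-01  a ← 82.027115 − (+1.377e-05/-4.365e-01) = 82.027147
iter 4: u=0.848012  f(a)=+8.299e-12  f'(a)=-4.365e-01  a ← 82.027147 − (+8.299e-12/-4.365e-01) = 82.027147
converged: |Δa| < 1e-12 after 4 iterations
sag = a·(cosh(S/(2a)) − 1) = 82.027147·(cosh(0.848012) − 1) = 31.304250
T_max/T_min = cosh(S/(2a)) = 1.381633

a=82.027 sag=31.304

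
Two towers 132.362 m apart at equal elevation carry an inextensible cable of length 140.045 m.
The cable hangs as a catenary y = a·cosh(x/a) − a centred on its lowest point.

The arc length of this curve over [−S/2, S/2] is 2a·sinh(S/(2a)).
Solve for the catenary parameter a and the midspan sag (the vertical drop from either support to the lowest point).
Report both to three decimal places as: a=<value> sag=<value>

seed: a₀ = √(S³/(24(L−S))) = √(132.362³/(24·7.683)) = 112.143458
iter 1: u=0.590146  f(a)=+1.349e-01  f'(a)=-1.419e-01  a ← 112.143458 − (+1.349e-01/-1.419e-01) = 113.094469
iter 2: u=0.585183  f(a)=+1.735e-03  f'(a)=-1.382e-01  a ← 113.094469 − (+1.735e-03/-1.382e-01) = 113.107023
iter 3: u=0.585118  f(a)=+2.954e-07  f'(a)=-1.382e-01  a ← 113.107023 − (+2.954e-07/-1.382e-01) = 113.107026
iter 4: u=0.585118  f(a)=+0.000e+00  f'(a)=-1.382e-01  a ← 113.107026 − (+0.000e+00/-1.382e-01) = 113.107026
converged: |Δa| < 1e-12 after 4 iterations
sag = a·(cosh(S/(2a)) − 1) = 113.107026·(cosh(0.585118) − 1) = 19.920602
T_max/T_min = cosh(S/(2a)) = 1.176122

a=113.107 sag=19.921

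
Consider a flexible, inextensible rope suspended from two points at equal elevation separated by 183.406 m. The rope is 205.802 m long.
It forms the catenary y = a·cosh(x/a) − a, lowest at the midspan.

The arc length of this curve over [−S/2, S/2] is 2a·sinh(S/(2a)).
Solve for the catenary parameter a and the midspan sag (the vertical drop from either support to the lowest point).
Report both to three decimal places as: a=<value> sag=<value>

a=109.044 sag=40.887

seed: a₀ = √(S³/(24(L−S))) = √(183.406³/(24·22.396)) = 107.134527
iter 1: u=0.855961  f(a)=+8.349e-01  f'(a)=-4.495e-01  a ← 107.134527 − (+8.349e-01/-4.495e-01) = 108.991781
iter 2: u=0.841375  f(a)=+2.221e-02  f'(a)=-4.259e-01  a ← 108.991781 − (+2.221e-02/-4.259e-01) = 109.043918
iter 3: u=0.840973  f(a)=+1.666e-05  f'(a)=-4.253e-01  a ← 109.043918 − (+1.666e-05/-4.253e-01) = 109.043957
iter 4: u=0.840973  f(a)=+9.408e-12  f'(a)=-4.253e-01  a ← 109.043957 − (+9.408e-12/-4.253e-01) = 109.043957
converged: |Δa| < 1e-12 after 4 iterations
sag = a·(cosh(S/(2a)) − 1) = 109.043957·(cosh(0.840973) − 1) = 40.886695
T_max/T_min = cosh(S/(2a)) = 1.374956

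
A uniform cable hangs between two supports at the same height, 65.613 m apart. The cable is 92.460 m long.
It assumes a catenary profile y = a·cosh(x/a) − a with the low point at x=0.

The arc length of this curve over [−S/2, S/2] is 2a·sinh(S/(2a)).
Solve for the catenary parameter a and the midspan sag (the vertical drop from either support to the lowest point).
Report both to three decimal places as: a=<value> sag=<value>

a=22.118 sag=29.130

seed: a₀ = √(S³/(24(L−S))) = √(65.613³/(24·26.847)) = 20.937814
iter 1: u=1.566854  f(a)=+3.495e+00  f'(a)=-3.252e+00  a ← 20.937814 − (+3.495e+00/-3.252e+00) = 22.012556
iter 2: u=1.490354  f(a)=+2.871e-01  f'(a)=-2.738e+00  a ← 22.012556 − (+2.871e-01/-2.738e+00) = 22.117437
iter 3: u=1.483287  f(a)=+2.321e-03  f'(a)=-2.693e+00  a ← 22.117437 − (+2.321e-03/-2.693e+00) = 22.118299
iter 4: u=1.483229  f(a)=+1.544e-07  f'(a)=-2.693e+00  a ← 22.118299 − (+1.544e-07/-2.693e+00) = 22.118299
iter 5: u=1.483229  f(a)=+0.000e+00  f'(a)=-2.693e+00  a ← 22.118299 − (+0.000e+00/-2.693e+00) = 22.118299
converged: |Δa| < 1e-12 after 5 iterations
sag = a·(cosh(S/(2a)) − 1) = 22.118299·(cosh(1.483229) − 1) = 29.130429
T_max/T_min = cosh(S/(2a)) = 2.317028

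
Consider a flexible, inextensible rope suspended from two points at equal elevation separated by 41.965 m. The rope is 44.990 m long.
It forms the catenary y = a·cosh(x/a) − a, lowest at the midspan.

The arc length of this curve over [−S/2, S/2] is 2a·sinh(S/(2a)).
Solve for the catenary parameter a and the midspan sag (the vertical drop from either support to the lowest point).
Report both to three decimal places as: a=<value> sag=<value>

a=32.245 sag=7.071

seed: a₀ = √(S³/(24(L−S))) = √(41.965³/(24·3.025)) = 31.905278
iter 1: u=0.657650  f(a)=+6.609e-02  f'(a)=-1.980e-01  a ← 31.905278 − (+6.609e-02/-1.980e-01) = 32.239165
iter 2: u=0.650839  f(a)=+1.052e-03  f'(a)=-1.917e-01  a ← 32.239165 − (+1.052e-03/-1.917e-01) = 32.244652
iter 3: u=0.650728  f(a)=+2.760e-07  f'(a)=-1.916e-01  a ← 32.244652 − (+2.760e-07/-1.916e-01) = 32.244653
iter 4: u=0.650728  f(a)=+2.132e-14  f'(a)=-1.916e-01  a ← 32.244653 − (+2.132e-14/-1.916e-01) = 32.244653
converged: |Δa| < 1e-12 after 4 iterations
sag = a·(cosh(S/(2a)) − 1) = 32.244653·(cosh(0.650728) − 1) = 7.071281
T_max/T_min = cosh(S/(2a)) = 1.219301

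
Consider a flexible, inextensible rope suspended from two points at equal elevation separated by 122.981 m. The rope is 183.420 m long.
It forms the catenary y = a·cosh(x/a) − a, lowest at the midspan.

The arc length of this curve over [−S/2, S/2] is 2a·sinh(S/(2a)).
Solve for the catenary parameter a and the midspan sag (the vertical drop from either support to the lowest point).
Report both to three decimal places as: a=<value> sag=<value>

seed: a₀ = √(S³/(24(L−S))) = √(122.981³/(24·60.439)) = 35.809048
iter 1: u=1.717178  f(a)=+9.563e+00  f'(a)=-4.482e+00  a ← 35.809048 − (+9.563e+00/-4.482e+00) = 37.942760
iter 2: u=1.620612  f(a)=+9.214e-01  f'(a)=-3.656e+00  a ← 37.942760 − (+9.214e-01/-3.656e+00) = 38.194763
iter 3: u=1.609920  f(a)=+1.057e-02  f'(a)=-3.573e+00  a ← 38.194763 − (+1.057e-02/-3.573e+00) = 38.197720
iter 4: u=1.609795  f(a)=+1.425e-06  f'(a)=-3.572e+00  a ← 38.197720 − (+1.425e-06/-3.572e+00) = 38.197721
iter 5: u=1.609795  f(a)=+0.000e+00  f'(a)=-3.572e+00  a ← 38.197721 − (+0.000e+00/-3.572e+00) = 38.197721
converged: |Δa| < 1e-12 after 5 iterations
sag = a·(cosh(S/(2a)) − 1) = 38.197721·(cosh(1.609795) − 1) = 61.149096
T_max/T_min = cosh(S/(2a)) = 2.600857

a=38.198 sag=61.149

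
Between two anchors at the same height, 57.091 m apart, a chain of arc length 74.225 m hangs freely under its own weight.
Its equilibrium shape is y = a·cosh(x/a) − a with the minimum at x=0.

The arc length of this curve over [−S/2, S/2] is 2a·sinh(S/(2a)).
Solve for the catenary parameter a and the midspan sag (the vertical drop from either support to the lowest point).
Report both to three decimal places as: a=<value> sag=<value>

seed: a₀ = √(S³/(24(L−S))) = √(57.091³/(24·17.134)) = 21.272399
iter 1: u=1.341903  f(a)=+1.610e+00  f'(a)=-1.920e+00  a ← 21.272399 − (+1.610e+00/-1.920e+00) = 22.111070
iter 2: u=1.291005  f(a)=+1.001e-01  f'(a)=-1.688e+00  a ← 22.111070 − (+1.001e-01/-1.688e+00) = 22.170386
iter 3: u=1.287551  f(a)=+4.440e-04  f'(a)=-1.673e+00  a ← 22.170386 − (+4.440e-04/-1.673e+00) = 22.170651
iter 4: u=1.287535  f(a)=+8.811e-09  f'(a)=-1.673e+00  a ← 22.170651 − (+8.811e-09/-1.673e+00) = 22.170651
iter 5: u=1.287535  f(a)=+1.421e-14  f'(a)=-1.673e+00  a ← 22.170651 − (+1.421e-14/-1.673e+00) = 22.170651
converged: |Δa| < 1e-12 after 5 iterations
sag = a·(cosh(S/(2a)) − 1) = 22.170651·(cosh(1.287535) − 1) = 21.059841
T_max/T_min = cosh(S/(2a)) = 1.949897

a=22.171 sag=21.060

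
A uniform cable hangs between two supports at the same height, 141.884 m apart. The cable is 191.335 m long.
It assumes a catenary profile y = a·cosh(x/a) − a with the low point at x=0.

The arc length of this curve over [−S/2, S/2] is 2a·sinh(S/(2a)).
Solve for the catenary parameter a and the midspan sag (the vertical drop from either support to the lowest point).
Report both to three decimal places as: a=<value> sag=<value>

a=51.441 sag=57.180

seed: a₀ = √(S³/(24(L−S))) = √(141.884³/(24·49.451)) = 49.057677
iter 1: u=1.446094  f(a)=+5.436e+00  f'(a)=-2.470e+00  a ← 49.057677 − (+5.436e+00/-2.470e+00) = 51.258014
iter 2: u=1.384018  f(a)=+3.871e-01  f'(a)=-2.130e+00  a ← 51.258014 − (+3.871e-01/-2.130e+00) = 51.439753
iter 3: u=1.379128  f(a)=+2.296e-03  f'(a)=-2.105e+00  a ← 51.439753 − (+2.296e-03/-2.105e+00) = 51.440844
iter 4: u=1.379099  f(a)=+8.182e-08  f'(a)=-2.105e+00  a ← 51.440844 − (+8.182e-08/-2.105e+00) = 51.440844
iter 5: u=1.379099  f(a)=-2.842e-14  f'(a)=-2.105e+00  a ← 51.440844 − (-2.842e-14/-2.105e+00) = 51.440844
converged: |Δa| < 1e-12 after 5 iterations
sag = a·(cosh(S/(2a)) − 1) = 51.440844·(cosh(1.379099) − 1) = 57.179739
T_max/T_min = cosh(S/(2a)) = 2.111563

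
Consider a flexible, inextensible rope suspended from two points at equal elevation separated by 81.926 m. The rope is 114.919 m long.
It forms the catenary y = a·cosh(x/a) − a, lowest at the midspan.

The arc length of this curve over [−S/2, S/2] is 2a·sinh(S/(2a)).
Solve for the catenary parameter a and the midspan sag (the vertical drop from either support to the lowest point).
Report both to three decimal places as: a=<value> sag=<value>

seed: a₀ = √(S³/(24(L−S))) = √(81.926³/(24·32.993)) = 26.352153
iter 1: u=1.554446  f(a)=+4.223e+00  f'(a)=-3.164e+00  a ← 26.352153 − (+4.223e+00/-3.164e+00) = 27.687073
iter 2: u=1.479499  f(a)=+3.421e-01  f'(a)=-2.670e+00  a ← 27.687073 − (+3.421e-01/-2.670e+00) = 27.815205
iter 3: u=1.472684  f(a)=+2.683e-03  f'(a)=-2.628e+00  a ← 27.815205 − (+2.683e-03/-2.628e+00) = 27.816226
iter 4: u=1.472630  f(a)=+1.678e-07  f'(a)=-2.628e+00  a ← 27.816226 − (+1.678e-07/-2.628e+00) = 27.816226
iter 5: u=1.472630  f(a)=+0.000e+00  f'(a)=-2.628e+00  a ← 27.816226 − (+0.000e+00/-2.628e+00) = 27.816226
converged: |Δa| < 1e-12 after 5 iterations
sag = a·(cosh(S/(2a)) − 1) = 27.816226·(cosh(1.472630) − 1) = 36.022137
T_max/T_min = cosh(S/(2a)) = 2.295004

a=27.816 sag=36.022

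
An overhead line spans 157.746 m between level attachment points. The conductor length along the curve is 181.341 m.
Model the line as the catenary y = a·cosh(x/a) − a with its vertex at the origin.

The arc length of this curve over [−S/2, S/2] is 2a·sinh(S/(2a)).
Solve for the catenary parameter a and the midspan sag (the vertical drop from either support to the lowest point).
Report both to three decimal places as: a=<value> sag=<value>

seed: a₀ = √(S³/(24(L−S))) = √(157.746³/(24·23.595)) = 83.257223
iter 1: u=0.947341  f(a)=+1.082e+00  f'(a)=-6.193e-01  a ← 83.257223 − (+1.082e+00/-6.193e-01) = 85.003777
iter 2: u=0.927876  f(a)=+3.497e-02  f'(a)=-5.799e-01  a ← 85.003777 − (+3.497e-02/-5.799e-01) = 85.064092
iter 3: u=0.927218  f(a)=+3.927e-05  f'(a)=-5.786e-01  a ← 85.064092 − (+3.927e-05/-5.786e-01) = 85.064160
iter 4: u=0.927218  f(a)=+4.962e-11  f'(a)=-5.786e-01  a ← 85.064160 − (+4.962e-11/-5.786e-01) = 85.064160
iter 5: u=0.927218  f(a)=+0.000e+00  f'(a)=-5.786e-01  a ← 85.064160 − (+0.000e+00/-5.786e-01) = 85.064160
converged: |Δa| < 1e-12 after 5 iterations
sag = a·(cosh(S/(2a)) − 1) = 85.064160·(cosh(0.927218) − 1) = 39.262228
T_max/T_min = cosh(S/(2a)) = 1.461560

a=85.064 sag=39.262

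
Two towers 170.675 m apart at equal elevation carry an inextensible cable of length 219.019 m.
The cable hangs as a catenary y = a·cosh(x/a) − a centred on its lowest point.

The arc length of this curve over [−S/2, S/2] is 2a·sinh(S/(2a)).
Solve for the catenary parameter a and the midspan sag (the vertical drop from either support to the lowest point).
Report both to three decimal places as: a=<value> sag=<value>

seed: a₀ = √(S³/(24(L−S))) = √(170.675³/(24·48.344)) = 65.460295
iter 1: u=1.303653  f(a)=+4.278e+00  f'(a)=-1.744e+00  a ← 65.460295 − (+4.278e+00/-1.744e+00) = 67.913715
iter 2: u=1.256558  f(a)=+2.523e-01  f'(a)=-1.544e+00  a ← 67.913715 − (+2.523e-01/-1.544e+00) = 68.077149
iter 3: u=1.253541  f(a)=+9.989e-04  f'(a)=-1.531e+00  a ← 68.077149 − (+9.989e-04/-1.531e+00) = 68.077801
iter 4: u=1.253529  f(a)=+1.580e-08  f'(a)=-1.531e+00  a ← 68.077801 − (+1.580e-08/-1.531e+00) = 68.077801
iter 5: u=1.253529  f(a)=+0.000e+00  f'(a)=-1.531e+00  a ← 68.077801 − (+0.000e+00/-1.531e+00) = 68.077801
converged: |Δa| < 1e-12 after 5 iterations
sag = a·(cosh(S/(2a)) − 1) = 68.077801·(cosh(1.253529) − 1) = 60.867604
T_max/T_min = cosh(S/(2a)) = 1.894089

a=68.078 sag=60.868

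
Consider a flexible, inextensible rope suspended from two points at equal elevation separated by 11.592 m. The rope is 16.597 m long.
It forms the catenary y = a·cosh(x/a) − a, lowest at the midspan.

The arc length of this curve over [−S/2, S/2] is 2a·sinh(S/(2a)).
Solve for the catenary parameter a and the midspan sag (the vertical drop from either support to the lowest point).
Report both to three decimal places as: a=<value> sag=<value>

seed: a₀ = √(S³/(24(L−S))) = √(11.592³/(24·5.005)) = 3.601056
iter 1: u=1.609528  f(a)=+6.898e-01  f'(a)=-3.570e+00  a ← 3.601056 − (+6.898e-01/-3.570e+00) = 3.794277
iter 2: u=1.527564  f(a)=+5.941e-02  f'(a)=-2.979e+00  a ← 3.794277 − (+5.941e-02/-2.979e+00) = 3.814217
iter 3: u=1.519578  f(a)=+5.324e-04  f'(a)=-2.926e+00  a ← 3.814217 − (+5.324e-04/-2.926e+00) = 3.814399
iter 4: u=1.519505  f(a)=+4.361e-08  f'(a)=-2.925e+00  a ← 3.814399 − (+4.361e-08/-2.925e+00) = 3.814399
iter 5: u=1.519505  f(a)=+0.000e+00  f'(a)=-2.925e+00  a ← 3.814399 − (+0.000e+00/-2.925e+00) = 3.814399
converged: |Δa| < 1e-12 after 5 iterations
sag = a·(cosh(S/(2a)) − 1) = 3.814399·(cosh(1.519505) − 1) = 5.318768
T_max/T_min = cosh(S/(2a)) = 2.394392

a=3.814 sag=5.319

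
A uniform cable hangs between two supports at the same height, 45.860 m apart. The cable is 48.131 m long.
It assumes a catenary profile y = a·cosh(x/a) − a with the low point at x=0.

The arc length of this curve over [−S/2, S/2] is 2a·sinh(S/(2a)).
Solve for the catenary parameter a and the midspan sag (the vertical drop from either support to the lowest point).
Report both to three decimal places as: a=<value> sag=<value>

seed: a₀ = √(S³/(24(L−S))) = √(45.860³/(24·2.271)) = 42.066549
iter 1: u=0.545089  f(a)=+3.398e-02  f'(a)=-1.112e-01  a ← 42.066549 − (+3.398e-02/-1.112e-01) = 42.372067
iter 2: u=0.541158  f(a)=+3.737e-04  f'(a)=-1.088e-01  a ← 42.372067 − (+3.737e-04/-1.088e-01) = 42.375502
iter 3: u=0.541115  f(a)=+4.633e-08  f'(a)=-1.088e-01  a ← 42.375502 − (+4.633e-08/-1.088e-01) = 42.375503
iter 4: u=0.541115  f(a)=+0.000e+00  f'(a)=-1.088e-01  a ← 42.375503 − (+0.000e+00/-1.088e-01) = 42.375503
converged: |Δa| < 1e-12 after 4 iterations
sag = a·(cosh(S/(2a)) − 1) = 42.375503·(cosh(0.541115) − 1) = 6.356740
T_max/T_min = cosh(S/(2a)) = 1.150010

a=42.376 sag=6.357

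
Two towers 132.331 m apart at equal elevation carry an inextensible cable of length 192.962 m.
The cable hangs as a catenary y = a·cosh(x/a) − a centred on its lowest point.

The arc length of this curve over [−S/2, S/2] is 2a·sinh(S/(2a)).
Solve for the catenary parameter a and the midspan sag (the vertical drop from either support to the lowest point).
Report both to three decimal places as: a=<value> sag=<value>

a=42.403 sag=62.985

seed: a₀ = √(S³/(24(L−S))) = √(132.331³/(24·60.631)) = 39.906111
iter 1: u=1.658029  f(a)=+8.901e+00  f'(a)=-3.960e+00  a ← 39.906111 − (+8.901e+00/-3.960e+00) = 42.153574
iter 2: u=1.569630  f(a)=+8.073e-01  f'(a)=-3.272e+00  a ← 42.153574 − (+8.073e-01/-3.272e+00) = 42.400313
iter 3: u=1.560496  f(a)=+8.104e-03  f'(a)=-3.206e+00  a ← 42.400313 − (+8.104e-03/-3.206e+00) = 42.402841
iter 4: u=1.560403  f(a)=+8.347e-07  f'(a)=-3.206e+00  a ← 42.402841 − (+8.347e-07/-3.206e+00) = 42.402841
iter 5: u=1.560403  f(a)=+2.842e-14  f'(a)=-3.206e+00  a ← 42.402841 − (+2.842e-14/-3.206e+00) = 42.402841
converged: |Δa| < 1e-12 after 5 iterations
sag = a·(cosh(S/(2a)) − 1) = 42.402841·(cosh(1.560403) − 1) = 62.984940
T_max/T_min = cosh(S/(2a)) = 2.485394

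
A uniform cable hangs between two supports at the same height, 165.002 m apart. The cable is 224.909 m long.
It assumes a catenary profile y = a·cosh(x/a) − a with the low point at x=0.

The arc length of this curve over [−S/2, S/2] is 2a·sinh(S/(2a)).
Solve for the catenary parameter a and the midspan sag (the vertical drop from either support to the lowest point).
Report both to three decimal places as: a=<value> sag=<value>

seed: a₀ = √(S³/(24(L−S))) = √(165.002³/(24·59.907)) = 55.897117
iter 1: u=1.475944  f(a)=+6.874e+00  f'(a)=-2.648e+00  a ← 55.897117 − (+6.874e+00/-2.648e+00) = 58.492796
iter 2: u=1.410447  f(a)=+5.078e-01  f'(a)=-2.270e+00  a ← 58.492796 − (+5.078e-01/-2.270e+00) = 58.716485
iter 3: u=1.405074  f(a)=+3.260e-03  f'(a)=-2.241e+00  a ← 58.716485 − (+3.260e-03/-2.241e+00) = 58.717940
iter 4: u=1.405039  f(a)=+1.363e-07  f'(a)=-2.241e+00  a ← 58.717940 − (+1.363e-07/-2.241e+00) = 58.717940
iter 5: u=1.405039  f(a)=-2.842e-14  f'(a)=-2.241e+00  a ← 58.717940 − (-2.842e-14/-2.241e+00) = 58.717940
converged: |Δa| < 1e-12 after 5 iterations
sag = a·(cosh(S/(2a)) − 1) = 58.717940·(cosh(1.405039) − 1) = 68.143445
T_max/T_min = cosh(S/(2a)) = 2.160522

a=58.718 sag=68.143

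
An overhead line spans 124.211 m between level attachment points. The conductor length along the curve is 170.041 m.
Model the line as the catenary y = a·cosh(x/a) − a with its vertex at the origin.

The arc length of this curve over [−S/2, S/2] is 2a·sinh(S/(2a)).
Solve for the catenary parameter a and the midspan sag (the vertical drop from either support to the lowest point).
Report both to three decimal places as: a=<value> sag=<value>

seed: a₀ = √(S³/(24(L−S))) = √(124.211³/(24·45.830)) = 41.740682
iter 1: u=1.487889  f(a)=+5.349e+00  f'(a)=-2.722e+00  a ← 41.740682 − (+5.349e+00/-2.722e+00) = 43.705589
iter 2: u=1.420997  f(a)=+4.009e-01  f'(a)=-2.328e+00  a ← 43.705589 − (+4.009e-01/-2.328e+00) = 43.877782
iter 3: u=1.415420  f(a)=+2.655e-03  f'(a)=-2.297e+00  a ← 43.877782 − (+2.655e-03/-2.297e+00) = 43.878938
iter 4: u=1.415383  f(a)=+1.182e-07  f'(a)=-2.297e+00  a ← 43.878938 − (+1.182e-07/-2.297e+00) = 43.878938
iter 5: u=1.415383  f(a)=+0.000e+00  f'(a)=-2.297e+00  a ← 43.878938 − (+0.000e+00/-2.297e+00) = 43.878938
converged: |Δa| < 1e-12 after 5 iterations
sag = a·(cosh(S/(2a)) − 1) = 43.878938·(cosh(1.415383) − 1) = 51.796799
T_max/T_min = cosh(S/(2a)) = 2.180448

a=43.879 sag=51.797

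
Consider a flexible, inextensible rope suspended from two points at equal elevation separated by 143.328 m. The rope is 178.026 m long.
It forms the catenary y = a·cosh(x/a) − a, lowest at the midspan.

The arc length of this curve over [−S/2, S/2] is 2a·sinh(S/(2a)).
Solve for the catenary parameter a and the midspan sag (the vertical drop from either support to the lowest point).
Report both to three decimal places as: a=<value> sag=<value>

seed: a₀ = √(S³/(24(L−S))) = √(143.328³/(24·34.698)) = 59.461891
iter 1: u=1.205209  f(a)=+2.609e+00  f'(a)=-1.346e+00  a ← 59.461891 − (+2.609e+00/-1.346e+00) = 61.400717
iter 2: u=1.167152  f(a)=+1.330e-01  f'(a)=-1.212e+00  a ← 61.400717 − (+1.330e-01/-1.212e+00) = 61.510522
iter 3: u=1.165069  f(a)=+3.871e-04  f'(a)=-1.205e+00  a ← 61.510522 − (+3.871e-04/-1.205e+00) = 61.510843
iter 4: u=1.165063  f(a)=+3.298e-09  f'(a)=-1.205e+00  a ← 61.510843 − (+3.298e-09/-1.205e+00) = 61.510843
iter 5: u=1.165063  f(a)=-8.527e-14  f'(a)=-1.205e+00  a ← 61.510843 − (-8.527e-14/-1.205e+00) = 61.510843
converged: |Δa| < 1e-12 after 5 iterations
sag = a·(cosh(S/(2a)) − 1) = 61.510843·(cosh(1.165063) − 1) = 46.687576
T_max/T_min = cosh(S/(2a)) = 1.759014

a=61.511 sag=46.688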